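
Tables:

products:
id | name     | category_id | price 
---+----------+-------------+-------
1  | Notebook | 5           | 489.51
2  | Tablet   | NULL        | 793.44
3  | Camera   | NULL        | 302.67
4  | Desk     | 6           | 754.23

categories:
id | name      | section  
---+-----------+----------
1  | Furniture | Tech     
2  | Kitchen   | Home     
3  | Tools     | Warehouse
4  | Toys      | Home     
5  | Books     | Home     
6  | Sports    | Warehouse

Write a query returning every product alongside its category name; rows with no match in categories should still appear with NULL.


LEFT JOIN keeps every row from products (the left table); where category_id has no match in categories, the category columns become NULL. Walk through each product:
  - product 1 (Notebook): category_id=5 -> matches Books
  - product 2 (Tablet): category_id=NULL, no match -> kept with NULL
  - product 3 (Camera): category_id=NULL, no match -> kept with NULL
  - product 4 (Desk): category_id=6 -> matches Sports
All 4 rows appear; 2 have NULL category.

SQL:
SELECT a.name, b.name AS category
FROM products a
LEFT JOIN categories b ON a.category_id = b.id

Result:
name     | category
---------+---------
Notebook | Books   
Tablet   | NULL    
Camera   | NULL    
Desk     | Sports  


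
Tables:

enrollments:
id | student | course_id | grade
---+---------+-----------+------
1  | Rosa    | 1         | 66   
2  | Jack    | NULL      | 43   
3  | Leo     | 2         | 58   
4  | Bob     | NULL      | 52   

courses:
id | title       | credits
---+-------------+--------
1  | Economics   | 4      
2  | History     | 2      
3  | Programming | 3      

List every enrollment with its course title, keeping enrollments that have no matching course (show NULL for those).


LEFT JOIN keeps every row from enrollments (the left table); where course_id has no match in courses, the course columns become NULL. Walk through each enrollment:
  - enrollment 1 (Rosa): course_id=1 -> matches Economics
  - enrollment 2 (Jack): course_id=NULL, no match -> kept with NULL
  - enrollment 3 (Leo): course_id=2 -> matches History
  - enrollment 4 (Bob): course_id=NULL, no match -> kept with NULL
All 4 rows appear; 2 have NULL course.

SQL:
SELECT a.student, b.title AS course
FROM enrollments a
LEFT JOIN courses b ON a.course_id = b.id

Result:
student | course   
--------+----------
Rosa    | Economics
Jack    | NULL     
Leo     | History  
Bob     | NULL     


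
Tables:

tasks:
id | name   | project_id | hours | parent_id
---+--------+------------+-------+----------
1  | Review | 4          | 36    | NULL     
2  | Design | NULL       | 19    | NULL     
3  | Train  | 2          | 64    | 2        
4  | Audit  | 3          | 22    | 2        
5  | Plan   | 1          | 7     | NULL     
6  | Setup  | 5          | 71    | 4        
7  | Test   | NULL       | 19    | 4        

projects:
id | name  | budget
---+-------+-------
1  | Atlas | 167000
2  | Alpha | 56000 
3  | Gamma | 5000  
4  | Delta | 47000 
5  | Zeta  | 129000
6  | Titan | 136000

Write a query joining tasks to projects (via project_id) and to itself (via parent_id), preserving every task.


Two LEFT JOINs from the same base table tasks: one to projects via project_id, one to tasks itself via parent_id. Both are LEFT so every task is preserved.
Match against projects:
  - task 1 (Review): project_id=4 -> matches Delta
  - task 2 (Design): project_id=NULL, no match -> kept with NULL
  - task 3 (Train): project_id=2 -> matches Alpha
  - task 4 (Audit): project_id=3 -> matches Gamma
  - task 5 (Plan): project_id=1 -> matches Atlas
  - task 6 (Setup): project_id=5 -> matches Zeta
  - task 7 (Test): project_id=NULL, no match -> kept with NULL
Match against tasks (self):
  - task 1 (Review): parent_id=NULL -> NULL
  - task 2 (Design): parent_id=NULL -> NULL
  - task 3 (Train): parent_id=2 -> Design
  - task 4 (Audit): parent_id=2 -> Design
  - task 5 (Plan): parent_id=NULL -> NULL
  - task 6 (Setup): parent_id=4 -> Audit
  - task 7 (Test): parent_id=4 -> Audit

SQL:
SELECT a.name, b.name AS project, c.name AS parent
FROM tasks a
LEFT JOIN projects b ON a.project_id = b.id
LEFT JOIN tasks c ON a.parent_id = c.id

Result:
name   | project | parent
-------+---------+-------
Review | Delta   | NULL  
Design | NULL    | NULL  
Train  | Alpha   | Design
Audit  | Gamma   | Design
Plan   | Atlas   | NULL  
Setup  | Zeta    | Audit 
Test   | NULL    | Audit 


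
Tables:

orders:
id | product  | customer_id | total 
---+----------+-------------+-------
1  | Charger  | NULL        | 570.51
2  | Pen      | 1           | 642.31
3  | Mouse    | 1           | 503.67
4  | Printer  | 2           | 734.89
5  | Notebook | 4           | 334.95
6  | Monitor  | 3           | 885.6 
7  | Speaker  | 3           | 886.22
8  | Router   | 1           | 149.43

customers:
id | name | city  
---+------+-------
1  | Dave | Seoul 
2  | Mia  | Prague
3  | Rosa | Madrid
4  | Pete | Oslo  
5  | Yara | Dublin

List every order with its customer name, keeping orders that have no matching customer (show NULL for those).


LEFT JOIN keeps every row from orders (the left table); where customer_id has no match in customers, the customer columns become NULL. Walk through each order:
  - order 1 (Charger): customer_id=NULL, no match -> kept with NULL
  - order 2 (Pen): customer_id=1 -> matches Dave
  - order 3 (Mouse): customer_id=1 -> matches Dave
  - order 4 (Printer): customer_id=2 -> matches Mia
  - order 5 (Notebook): customer_id=4 -> matches Pete
  - order 6 (Monitor): customer_id=3 -> matches Rosa
  - order 7 (Speaker): customer_id=3 -> matches Rosa
  - order 8 (Router): customer_id=1 -> matches Dave
All 8 rows appear; 1 has NULL customer.

SQL:
SELECT a.product, b.name AS customer
FROM orders a
LEFT JOIN customers b ON a.customer_id = b.id

Result:
product  | customer
---------+---------
Charger  | NULL    
Pen      | Dave    
Mouse    | Dave    
Printer  | Mia     
Notebook | Pete    
Monitor  | Rosa    
Speaker  | Rosa    
Router   | Dave    


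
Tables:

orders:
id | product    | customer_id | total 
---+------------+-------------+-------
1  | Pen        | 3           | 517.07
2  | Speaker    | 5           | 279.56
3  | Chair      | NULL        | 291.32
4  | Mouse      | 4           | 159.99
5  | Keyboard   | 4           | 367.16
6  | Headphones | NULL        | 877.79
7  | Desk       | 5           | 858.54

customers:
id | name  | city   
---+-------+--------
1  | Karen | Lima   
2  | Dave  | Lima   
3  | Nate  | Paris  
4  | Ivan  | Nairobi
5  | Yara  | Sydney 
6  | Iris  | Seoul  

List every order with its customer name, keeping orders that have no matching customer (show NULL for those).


LEFT JOIN keeps every row from orders (the left table); where customer_id has no match in customers, the customer columns become NULL. Walk through each order:
  - order 1 (Pen): customer_id=3 -> matches Nate
  - order 2 (Speaker): customer_id=5 -> matches Yara
  - order 3 (Chair): customer_id=NULL, no match -> kept with NULL
  - order 4 (Mouse): customer_id=4 -> matches Ivan
  - order 5 (Keyboard): customer_id=4 -> matches Ivan
  - order 6 (Headphones): customer_id=NULL, no match -> kept with NULL
  - order 7 (Desk): customer_id=5 -> matches Yara
All 7 rows appear; 2 have NULL customer.

SQL:
SELECT a.product, b.name AS customer
FROM orders a
LEFT JOIN customers b ON a.customer_id = b.id

Result:
product    | customer
-----------+---------
Pen        | Nate    
Speaker    | Yara    
Chair      | NULL    
Mouse      | Ivan    
Keyboard   | Ivan    
Headphones | NULL    
Desk       | Yara    


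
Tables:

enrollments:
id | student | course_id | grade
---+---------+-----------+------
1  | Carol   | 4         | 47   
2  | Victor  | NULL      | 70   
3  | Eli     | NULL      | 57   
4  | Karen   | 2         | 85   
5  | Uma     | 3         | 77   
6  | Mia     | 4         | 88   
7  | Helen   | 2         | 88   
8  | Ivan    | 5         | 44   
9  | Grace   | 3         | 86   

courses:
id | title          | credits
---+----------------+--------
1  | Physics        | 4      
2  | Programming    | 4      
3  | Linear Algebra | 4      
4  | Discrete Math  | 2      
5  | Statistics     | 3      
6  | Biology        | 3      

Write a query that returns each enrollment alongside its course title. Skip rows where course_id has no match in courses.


INNER JOIN keeps only enrollments rows whose course_id matches an id in courses. Walk through each enrollment:
  - enrollment 1 (Carol): course_id=4 -> matches Discrete Math
  - enrollment 2 (Victor): course_id=NULL, no match -> dropped
  - enrollment 3 (Eli): course_id=NULL, no match -> dropped
  - enrollment 4 (Karen): course_id=2 -> matches Programming
  - enrollment 5 (Uma): course_id=3 -> matches Linear Algebra
  - enrollment 6 (Mia): course_id=4 -> matches Discrete Math
  - enrollment 7 (Helen): course_id=2 -> matches Programming
  - enrollment 8 (Ivan): course_id=5 -> matches Statistics
  - enrollment 9 (Grace): course_id=3 -> matches Linear Algebra
So 2 of 9 rows are dropped.

SQL:
SELECT a.student, b.title AS course
FROM enrollments a
INNER JOIN courses b ON a.course_id = b.id

Result:
student | course        
--------+---------------
Carol   | Discrete Math 
Karen   | Programming   
Uma     | Linear Algebra
Mia     | Discrete Math 
Helen   | Programming   
Ivan    | Statistics    
Grace   | Linear Algebra


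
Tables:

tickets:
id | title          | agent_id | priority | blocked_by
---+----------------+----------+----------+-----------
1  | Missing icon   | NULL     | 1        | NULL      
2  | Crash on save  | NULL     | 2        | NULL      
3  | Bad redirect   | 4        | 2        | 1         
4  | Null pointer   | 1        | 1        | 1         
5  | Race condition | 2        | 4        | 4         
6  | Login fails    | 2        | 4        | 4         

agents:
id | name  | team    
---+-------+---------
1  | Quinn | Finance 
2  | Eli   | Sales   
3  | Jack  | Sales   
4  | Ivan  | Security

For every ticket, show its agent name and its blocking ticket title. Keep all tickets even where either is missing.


Two LEFT JOINs from the same base table tickets: one to agents via agent_id, one to tickets itself via blocked_by. Both are LEFT so every ticket is preserved.
Match against agents:
  - ticket 1 (Missing icon): agent_id=NULL, no match -> kept with NULL
  - ticket 2 (Crash on save): agent_id=NULL, no match -> kept with NULL
  - ticket 3 (Bad redirect): agent_id=4 -> matches Ivan
  - ticket 4 (Null pointer): agent_id=1 -> matches Quinn
  - ticket 5 (Race condition): agent_id=2 -> matches Eli
  - ticket 6 (Login fails): agent_id=2 -> matches Eli
Match against tickets (self):
  - ticket 1 (Missing icon): blocked_by=NULL -> NULL
  - ticket 2 (Crash on save): blocked_by=NULL -> NULL
  - ticket 3 (Bad redirect): blocked_by=1 -> Missing icon
  - ticket 4 (Null pointer): blocked_by=1 -> Missing icon
  - ticket 5 (Race condition): blocked_by=4 -> Null pointer
  - ticket 6 (Login fails): blocked_by=4 -> Null pointer

SQL:
SELECT a.title, b.name AS agent, c.title AS blocked_by
FROM tickets a
LEFT JOIN agents b ON a.agent_id = b.id
LEFT JOIN tickets c ON a.blocked_by = c.id

Result:
title          | agent | blocked_by  
---------------+-------+-------------
Missing icon   | NULL  | NULL        
Crash on save  | NULL  | NULL        
Bad redirect   | Ivan  | Missing icon
Null pointer   | Quinn | Missing icon
Race condition | Eli   | Null pointer
Login fails    | Eli   | Null pointer


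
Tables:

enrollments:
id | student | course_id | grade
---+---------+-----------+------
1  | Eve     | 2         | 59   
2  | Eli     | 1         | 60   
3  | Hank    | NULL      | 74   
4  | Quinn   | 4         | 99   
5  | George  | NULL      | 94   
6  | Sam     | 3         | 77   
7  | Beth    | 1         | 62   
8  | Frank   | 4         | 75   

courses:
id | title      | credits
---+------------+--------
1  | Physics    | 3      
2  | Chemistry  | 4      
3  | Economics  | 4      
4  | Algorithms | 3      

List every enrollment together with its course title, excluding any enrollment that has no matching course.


INNER JOIN keeps only enrollments rows whose course_id matches an id in courses. Walk through each enrollment:
  - enrollment 1 (Eve): course_id=2 -> matches Chemistry
  - enrollment 2 (Eli): course_id=1 -> matches Physics
  - enrollment 3 (Hank): course_id=NULL, no match -> dropped
  - enrollment 4 (Quinn): course_id=4 -> matches Algorithms
  - enrollment 5 (George): course_id=NULL, no match -> dropped
  - enrollment 6 (Sam): course_id=3 -> matches Economics
  - enrollment 7 (Beth): course_id=1 -> matches Physics
  - enrollment 8 (Frank): course_id=4 -> matches Algorithms
So 2 of 8 rows are dropped.

SQL:
SELECT a.student, b.title AS course
FROM enrollments a
INNER JOIN courses b ON a.course_id = b.id

Result:
student | course    
--------+-----------
Eve     | Chemistry 
Eli     | Physics   
Quinn   | Algorithms
Sam     | Economics 
Beth    | Physics   
Frank   | Algorithms


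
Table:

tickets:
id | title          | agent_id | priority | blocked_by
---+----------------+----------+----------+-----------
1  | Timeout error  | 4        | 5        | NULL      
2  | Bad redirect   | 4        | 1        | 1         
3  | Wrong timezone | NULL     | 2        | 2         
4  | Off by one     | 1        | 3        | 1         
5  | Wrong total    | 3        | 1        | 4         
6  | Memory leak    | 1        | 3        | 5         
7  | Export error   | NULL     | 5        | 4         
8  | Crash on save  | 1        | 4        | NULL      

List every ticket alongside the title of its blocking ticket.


This is a self-join: tickets is joined to a second copy of itself, matching each row's blocked_by to another row's id. Use LEFT JOIN so rows with blocked_by=NULL are kept.
  - ticket 1 (Timeout error): blocked_by=NULL -> NULL
  - ticket 2 (Bad redirect): blocked_by=1 -> Timeout error
  - ticket 3 (Wrong timezone): blocked_by=2 -> Bad redirect
  - ticket 4 (Off by one): blocked_by=1 -> Timeout error
  - ticket 5 (Wrong total): blocked_by=4 -> Off by one
  - ticket 6 (Memory leak): blocked_by=5 -> Wrong total
  - ticket 7 (Export error): blocked_by=4 -> Off by one
  - ticket 8 (Crash on save): blocked_by=NULL -> NULL

SQL:
SELECT a.title AS item, b.title AS blocked_by
FROM tickets a
LEFT JOIN tickets b ON a.blocked_by = b.id

Result:
item           | blocked_by   
---------------+--------------
Timeout error  | NULL         
Bad redirect   | Timeout error
Wrong timezone | Bad redirect 
Off by one     | Timeout error
Wrong total    | Off by one   
Memory leak    | Wrong total  
Export error   | Off by one   
Crash on save  | NULL         


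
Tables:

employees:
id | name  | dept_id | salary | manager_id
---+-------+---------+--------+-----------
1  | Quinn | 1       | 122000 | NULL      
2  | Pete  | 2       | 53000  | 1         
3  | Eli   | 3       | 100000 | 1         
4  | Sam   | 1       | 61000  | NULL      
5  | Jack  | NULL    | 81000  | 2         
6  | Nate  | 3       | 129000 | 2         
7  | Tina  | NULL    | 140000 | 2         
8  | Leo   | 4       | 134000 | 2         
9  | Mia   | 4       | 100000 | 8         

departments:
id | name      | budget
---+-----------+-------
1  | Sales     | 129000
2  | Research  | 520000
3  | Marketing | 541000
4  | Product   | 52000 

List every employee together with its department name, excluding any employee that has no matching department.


INNER JOIN keeps only employees rows whose dept_id matches an id in departments. Walk through each employee:
  - employee 1 (Quinn): dept_id=1 -> matches Sales
  - employee 2 (Pete): dept_id=2 -> matches Research
  - employee 3 (Eli): dept_id=3 -> matches Marketing
  - employee 4 (Sam): dept_id=1 -> matches Sales
  - employee 5 (Jack): dept_id=NULL, no match -> dropped
  - employee 6 (Nate): dept_id=3 -> matches Marketing
  - employee 7 (Tina): dept_id=NULL, no match -> dropped
  - employee 8 (Leo): dept_id=4 -> matches Product
  - employee 9 (Mia): dept_id=4 -> matches Product
So 2 of 9 rows are dropped.

SQL:
SELECT a.name, b.name AS department
FROM employees a
INNER JOIN departments b ON a.dept_id = b.id

Result:
name  | department
------+-----------
Quinn | Sales     
Pete  | Research  
Eli   | Marketing 
Sam   | Sales     
Nate  | Marketing 
Leo   | Product   
Mia   | Product   


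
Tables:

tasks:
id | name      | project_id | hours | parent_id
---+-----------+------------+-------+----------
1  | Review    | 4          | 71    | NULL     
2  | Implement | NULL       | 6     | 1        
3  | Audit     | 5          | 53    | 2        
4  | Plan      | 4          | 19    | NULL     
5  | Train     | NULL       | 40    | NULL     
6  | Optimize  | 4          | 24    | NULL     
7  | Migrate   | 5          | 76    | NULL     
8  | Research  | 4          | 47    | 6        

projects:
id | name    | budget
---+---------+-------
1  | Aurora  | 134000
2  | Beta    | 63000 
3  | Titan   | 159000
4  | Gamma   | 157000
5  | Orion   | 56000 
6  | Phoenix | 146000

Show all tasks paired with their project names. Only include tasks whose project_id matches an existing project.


INNER JOIN keeps only tasks rows whose project_id matches an id in projects. Walk through each task:
  - task 1 (Review): project_id=4 -> matches Gamma
  - task 2 (Implement): project_id=NULL, no match -> dropped
  - task 3 (Audit): project_id=5 -> matches Orion
  - task 4 (Plan): project_id=4 -> matches Gamma
  - task 5 (Train): project_id=NULL, no match -> dropped
  - task 6 (Optimize): project_id=4 -> matches Gamma
  - task 7 (Migrate): project_id=5 -> matches Orion
  - task 8 (Research): project_id=4 -> matches Gamma
So 2 of 8 rows are dropped.

SQL:
SELECT a.name, b.name AS project
FROM tasks a
INNER JOIN projects b ON a.project_id = b.id

Result:
name     | project
---------+--------
Review   | Gamma  
Audit    | Orion  
Plan     | Gamma  
Optimize | Gamma  
Migrate  | Orion  
Research | Gamma  


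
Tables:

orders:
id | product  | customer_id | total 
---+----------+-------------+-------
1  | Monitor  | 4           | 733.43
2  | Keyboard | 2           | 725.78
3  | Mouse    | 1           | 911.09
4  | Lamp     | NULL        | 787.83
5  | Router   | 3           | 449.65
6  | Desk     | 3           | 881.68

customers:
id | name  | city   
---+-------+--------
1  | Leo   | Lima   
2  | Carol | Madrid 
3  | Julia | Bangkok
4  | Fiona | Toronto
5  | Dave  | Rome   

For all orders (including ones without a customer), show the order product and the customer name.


LEFT JOIN keeps every row from orders (the left table); where customer_id has no match in customers, the customer columns become NULL. Walk through each order:
  - order 1 (Monitor): customer_id=4 -> matches Fiona
  - order 2 (Keyboard): customer_id=2 -> matches Carol
  - order 3 (Mouse): customer_id=1 -> matches Leo
  - order 4 (Lamp): customer_id=NULL, no match -> kept with NULL
  - order 5 (Router): customer_id=3 -> matches Julia
  - order 6 (Desk): customer_id=3 -> matches Julia
All 6 rows appear; 1 has NULL customer.

SQL:
SELECT a.product, b.name AS customer
FROM orders a
LEFT JOIN customers b ON a.customer_id = b.id

Result:
product  | customer
---------+---------
Monitor  | Fiona   
Keyboard | Carol   
Mouse    | Leo     
Lamp     | NULL    
Router   | Julia   
Desk     | Julia   


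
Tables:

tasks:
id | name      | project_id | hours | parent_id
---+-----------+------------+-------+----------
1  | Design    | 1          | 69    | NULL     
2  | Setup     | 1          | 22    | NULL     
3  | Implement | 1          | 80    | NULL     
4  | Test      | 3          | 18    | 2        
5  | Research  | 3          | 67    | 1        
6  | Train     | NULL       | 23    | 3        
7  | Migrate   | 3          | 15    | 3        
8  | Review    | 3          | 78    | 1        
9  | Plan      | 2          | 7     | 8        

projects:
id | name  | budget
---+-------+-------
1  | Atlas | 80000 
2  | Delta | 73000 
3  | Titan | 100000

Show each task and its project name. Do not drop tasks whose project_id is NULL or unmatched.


LEFT JOIN keeps every row from tasks (the left table); where project_id has no match in projects, the project columns become NULL. Walk through each task:
  - task 1 (Design): project_id=1 -> matches Atlas
  - task 2 (Setup): project_id=1 -> matches Atlas
  - task 3 (Implement): project_id=1 -> matches Atlas
  - task 4 (Test): project_id=3 -> matches Titan
  - task 5 (Research): project_id=3 -> matches Titan
  - task 6 (Train): project_id=NULL, no match -> kept with NULL
  - task 7 (Migrate): project_id=3 -> matches Titan
  - task 8 (Review): project_id=3 -> matches Titan
  - task 9 (Plan): project_id=2 -> matches Delta
All 9 rows appear; 1 has NULL project.

SQL:
SELECT a.name, b.name AS project
FROM tasks a
LEFT JOIN projects b ON a.project_id = b.id

Result:
name      | project
----------+--------
Design    | Atlas  
Setup     | Atlas  
Implement | Atlas  
Test      | Titan  
Research  | Titan  
Train     | NULL   
Migrate   | Titan  
Review    | Titan  
Plan      | Delta  


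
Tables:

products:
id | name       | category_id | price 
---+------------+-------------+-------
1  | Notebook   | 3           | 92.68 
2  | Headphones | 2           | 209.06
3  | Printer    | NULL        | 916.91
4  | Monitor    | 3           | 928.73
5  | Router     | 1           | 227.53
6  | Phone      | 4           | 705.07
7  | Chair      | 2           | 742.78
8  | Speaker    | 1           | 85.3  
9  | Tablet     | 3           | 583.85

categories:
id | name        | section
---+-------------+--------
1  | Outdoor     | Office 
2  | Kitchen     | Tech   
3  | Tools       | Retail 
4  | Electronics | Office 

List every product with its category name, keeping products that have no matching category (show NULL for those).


LEFT JOIN keeps every row from products (the left table); where category_id has no match in categories, the category columns become NULL. Walk through each product:
  - product 1 (Notebook): category_id=3 -> matches Tools
  - product 2 (Headphones): category_id=2 -> matches Kitchen
  - product 3 (Printer): category_id=NULL, no match -> kept with NULL
  - product 4 (Monitor): category_id=3 -> matches Tools
  - product 5 (Router): category_id=1 -> matches Outdoor
  - product 6 (Phone): category_id=4 -> matches Electronics
  - product 7 (Chair): category_id=2 -> matches Kitchen
  - product 8 (Speaker): category_id=1 -> matches Outdoor
  - product 9 (Tablet): category_id=3 -> matches Tools
All 9 rows appear; 1 has NULL category.

SQL:
SELECT a.name, b.name AS category
FROM products a
LEFT JOIN categories b ON a.category_id = b.id

Result:
name       | category   
-----------+------------
Notebook   | Tools      
Headphones | Kitchen    
Printer    | NULL       
Monitor    | Tools      
Router     | Outdoor    
Phone      | Electronics
Chair      | Kitchen    
Speaker    | Outdoor    
Tablet     | Tools      


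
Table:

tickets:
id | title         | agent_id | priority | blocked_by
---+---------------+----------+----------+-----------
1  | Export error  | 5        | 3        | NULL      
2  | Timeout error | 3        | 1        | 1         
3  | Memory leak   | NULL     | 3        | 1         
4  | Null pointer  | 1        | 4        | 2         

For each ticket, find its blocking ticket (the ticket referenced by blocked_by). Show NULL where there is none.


This is a self-join: tickets is joined to a second copy of itself, matching each row's blocked_by to another row's id. Use LEFT JOIN so rows with blocked_by=NULL are kept.
  - ticket 1 (Export error): blocked_by=NULL -> NULL
  - ticket 2 (Timeout error): blocked_by=1 -> Export error
  - ticket 3 (Memory leak): blocked_by=1 -> Export error
  - ticket 4 (Null pointer): blocked_by=2 -> Timeout error

SQL:
SELECT a.title AS item, b.title AS blocked_by
FROM tickets a
LEFT JOIN tickets b ON a.blocked_by = b.id

Result:
item          | blocked_by   
--------------+--------------
Export error  | NULL         
Timeout error | Export error 
Memory leak   | Export error 
Null pointer  | Timeout error


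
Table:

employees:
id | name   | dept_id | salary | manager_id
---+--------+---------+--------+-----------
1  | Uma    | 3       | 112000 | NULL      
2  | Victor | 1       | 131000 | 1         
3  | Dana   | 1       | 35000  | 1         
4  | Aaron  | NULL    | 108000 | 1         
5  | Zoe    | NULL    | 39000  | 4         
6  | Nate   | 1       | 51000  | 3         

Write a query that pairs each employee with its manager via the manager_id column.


This is a self-join: employees is joined to a second copy of itself, matching each row's manager_id to another row's id. Use LEFT JOIN so rows with manager_id=NULL are kept.
  - employee 1 (Uma): manager_id=NULL -> NULL
  - employee 2 (Victor): manager_id=1 -> Uma
  - employee 3 (Dana): manager_id=1 -> Uma
  - employee 4 (Aaron): manager_id=1 -> Uma
  - employee 5 (Zoe): manager_id=4 -> Aaron
  - employee 6 (Nate): manager_id=3 -> Dana

SQL:
SELECT a.name AS item, b.name AS manager
FROM employees a
LEFT JOIN employees b ON a.manager_id = b.id

Result:
item   | manager
-------+--------
Uma    | NULL   
Victor | Uma    
Dana   | Uma    
Aaron  | Uma    
Zoe    | Aaron  
Nate   | Dana   


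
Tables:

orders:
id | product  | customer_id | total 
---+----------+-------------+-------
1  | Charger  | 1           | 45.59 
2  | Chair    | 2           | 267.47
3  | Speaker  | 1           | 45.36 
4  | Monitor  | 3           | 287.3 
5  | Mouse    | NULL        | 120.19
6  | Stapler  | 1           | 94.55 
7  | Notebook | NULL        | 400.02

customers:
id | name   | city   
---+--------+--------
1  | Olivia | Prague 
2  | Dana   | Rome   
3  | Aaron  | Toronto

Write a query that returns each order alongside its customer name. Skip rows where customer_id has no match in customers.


INNER JOIN keeps only orders rows whose customer_id matches an id in customers. Walk through each order:
  - order 1 (Charger): customer_id=1 -> matches Olivia
  - order 2 (Chair): customer_id=2 -> matches Dana
  - order 3 (Speaker): customer_id=1 -> matches Olivia
  - order 4 (Monitor): customer_id=3 -> matches Aaron
  - order 5 (Mouse): customer_id=NULL, no match -> dropped
  - order 6 (Stapler): customer_id=1 -> matches Olivia
  - order 7 (Notebook): customer_id=NULL, no match -> dropped
So 2 of 7 rows are dropped.

SQL:
SELECT a.product, b.name AS customer
FROM orders a
INNER JOIN customers b ON a.customer_id = b.id

Result:
product | customer
--------+---------
Charger | Olivia  
Chair   | Dana    
Speaker | Olivia  
Monitor | Aaron   
Stapler | Olivia  


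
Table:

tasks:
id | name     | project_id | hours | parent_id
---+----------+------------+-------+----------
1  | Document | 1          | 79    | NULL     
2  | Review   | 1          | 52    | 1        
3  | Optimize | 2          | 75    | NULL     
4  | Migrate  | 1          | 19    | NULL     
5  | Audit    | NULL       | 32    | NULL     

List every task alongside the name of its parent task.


This is a self-join: tasks is joined to a second copy of itself, matching each row's parent_id to another row's id. Use LEFT JOIN so rows with parent_id=NULL are kept.
  - task 1 (Document): parent_id=NULL -> NULL
  - task 2 (Review): parent_id=1 -> Document
  - task 3 (Optimize): parent_id=NULL -> NULL
  - task 4 (Migrate): parent_id=NULL -> NULL
  - task 5 (Audit): parent_id=NULL -> NULL

SQL:
SELECT a.name AS item, b.name AS parent
FROM tasks a
LEFT JOIN tasks b ON a.parent_id = b.id

Result:
item     | parent  
---------+---------
Document | NULL    
Review   | Document
Optimize | NULL    
Migrate  | NULL    
Audit    | NULL    


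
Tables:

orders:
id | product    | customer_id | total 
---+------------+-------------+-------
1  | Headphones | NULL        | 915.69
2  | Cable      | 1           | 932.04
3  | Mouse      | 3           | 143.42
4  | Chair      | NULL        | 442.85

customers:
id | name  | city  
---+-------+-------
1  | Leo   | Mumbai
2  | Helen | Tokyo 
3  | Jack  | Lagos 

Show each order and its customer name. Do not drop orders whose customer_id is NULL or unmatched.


LEFT JOIN keeps every row from orders (the left table); where customer_id has no match in customers, the customer columns become NULL. Walk through each order:
  - order 1 (Headphones): customer_id=NULL, no match -> kept with NULL
  - order 2 (Cable): customer_id=1 -> matches Leo
  - order 3 (Mouse): customer_id=3 -> matches Jack
  - order 4 (Chair): customer_id=NULL, no match -> kept with NULL
All 4 rows appear; 2 have NULL customer.

SQL:
SELECT a.product, b.name AS customer
FROM orders a
LEFT JOIN customers b ON a.customer_id = b.id

Result:
product    | customer
-----------+---------
Headphones | NULL    
Cable      | Leo     
Mouse      | Jack    
Chair      | NULL    


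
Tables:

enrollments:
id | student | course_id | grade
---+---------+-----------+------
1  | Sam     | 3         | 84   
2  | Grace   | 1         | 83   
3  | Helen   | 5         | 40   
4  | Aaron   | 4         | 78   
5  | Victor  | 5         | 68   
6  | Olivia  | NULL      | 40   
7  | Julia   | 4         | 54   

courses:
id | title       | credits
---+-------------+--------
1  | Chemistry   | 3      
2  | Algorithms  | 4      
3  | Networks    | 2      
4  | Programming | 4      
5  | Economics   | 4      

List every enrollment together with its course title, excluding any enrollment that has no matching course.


INNER JOIN keeps only enrollments rows whose course_id matches an id in courses. Walk through each enrollment:
  - enrollment 1 (Sam): course_id=3 -> matches Networks
  - enrollment 2 (Grace): course_id=1 -> matches Chemistry
  - enrollment 3 (Helen): course_id=5 -> matches Economics
  - enrollment 4 (Aaron): course_id=4 -> matches Programming
  - enrollment 5 (Victor): course_id=5 -> matches Economics
  - enrollment 6 (Olivia): course_id=NULL, no match -> dropped
  - enrollment 7 (Julia): course_id=4 -> matches Programming
So 1 of 7 rows is dropped.

SQL:
SELECT a.student, b.title AS course
FROM enrollments a
INNER JOIN courses b ON a.course_id = b.id

Result:
student | course     
--------+------------
Sam     | Networks   
Grace   | Chemistry  
Helen   | Economics  
Aaron   | Programming
Victor  | Economics  
Julia   | Programming


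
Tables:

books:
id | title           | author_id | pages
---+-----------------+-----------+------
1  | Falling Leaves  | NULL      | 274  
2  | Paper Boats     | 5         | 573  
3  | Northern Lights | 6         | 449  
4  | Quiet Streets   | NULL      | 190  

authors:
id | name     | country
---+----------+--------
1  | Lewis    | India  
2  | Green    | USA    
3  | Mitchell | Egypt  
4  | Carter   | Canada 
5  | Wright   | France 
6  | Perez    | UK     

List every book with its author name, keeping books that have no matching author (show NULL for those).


LEFT JOIN keeps every row from books (the left table); where author_id has no match in authors, the author columns become NULL. Walk through each book:
  - book 1 (Falling Leaves): author_id=NULL, no match -> kept with NULL
  - book 2 (Paper Boats): author_id=5 -> matches Wright
  - book 3 (Northern Lights): author_id=6 -> matches Perez
  - book 4 (Quiet Streets): author_id=NULL, no match -> kept with NULL
All 4 rows appear; 2 have NULL author.

SQL:
SELECT a.title, b.name AS author
FROM books a
LEFT JOIN authors b ON a.author_id = b.id

Result:
title           | author
----------------+-------
Falling Leaves  | NULL  
Paper Boats     | Wright
Northern Lights | Perez 
Quiet Streets   | NULL  


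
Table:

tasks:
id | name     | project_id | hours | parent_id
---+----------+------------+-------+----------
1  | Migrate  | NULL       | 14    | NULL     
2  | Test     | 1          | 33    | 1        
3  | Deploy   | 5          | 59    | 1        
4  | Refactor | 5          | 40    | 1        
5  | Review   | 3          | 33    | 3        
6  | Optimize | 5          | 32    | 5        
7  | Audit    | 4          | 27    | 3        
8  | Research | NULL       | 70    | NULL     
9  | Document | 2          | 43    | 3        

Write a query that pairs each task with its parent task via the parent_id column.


This is a self-join: tasks is joined to a second copy of itself, matching each row's parent_id to another row's id. Use LEFT JOIN so rows with parent_id=NULL are kept.
  - task 1 (Migrate): parent_id=NULL -> NULL
  - task 2 (Test): parent_id=1 -> Migrate
  - task 3 (Deploy): parent_id=1 -> Migrate
  - task 4 (Refactor): parent_id=1 -> Migrate
  - task 5 (Review): parent_id=3 -> Deploy
  - task 6 (Optimize): parent_id=5 -> Review
  - task 7 (Audit): parent_id=3 -> Deploy
  - task 8 (Research): parent_id=NULL -> NULL
  - task 9 (Document): parent_id=3 -> Deploy

SQL:
SELECT a.name AS item, b.name AS parent
FROM tasks a
LEFT JOIN tasks b ON a.parent_id = b.id

Result:
item     | parent 
---------+--------
Migrate  | NULL   
Test     | Migrate
Deploy   | Migrate
Refactor | Migrate
Review   | Deploy 
Optimize | Review 
Audit    | Deploy 
Research | NULL   
Document | Deploy 


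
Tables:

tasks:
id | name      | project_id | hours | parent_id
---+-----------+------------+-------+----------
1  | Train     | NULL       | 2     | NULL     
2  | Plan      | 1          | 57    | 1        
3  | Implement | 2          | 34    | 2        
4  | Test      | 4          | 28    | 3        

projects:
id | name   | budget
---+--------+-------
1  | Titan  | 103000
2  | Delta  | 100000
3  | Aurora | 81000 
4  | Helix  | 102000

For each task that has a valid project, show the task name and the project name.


INNER JOIN keeps only tasks rows whose project_id matches an id in projects. Walk through each task:
  - task 1 (Train): project_id=NULL, no match -> dropped
  - task 2 (Plan): project_id=1 -> matches Titan
  - task 3 (Implement): project_id=2 -> matches Delta
  - task 4 (Test): project_id=4 -> matches Helix
So 1 of 4 rows is dropped.

SQL:
SELECT a.name, b.name AS project
FROM tasks a
INNER JOIN projects b ON a.project_id = b.id

Result:
name      | project
----------+--------
Plan      | Titan  
Implement | Delta  
Test      | Helix  


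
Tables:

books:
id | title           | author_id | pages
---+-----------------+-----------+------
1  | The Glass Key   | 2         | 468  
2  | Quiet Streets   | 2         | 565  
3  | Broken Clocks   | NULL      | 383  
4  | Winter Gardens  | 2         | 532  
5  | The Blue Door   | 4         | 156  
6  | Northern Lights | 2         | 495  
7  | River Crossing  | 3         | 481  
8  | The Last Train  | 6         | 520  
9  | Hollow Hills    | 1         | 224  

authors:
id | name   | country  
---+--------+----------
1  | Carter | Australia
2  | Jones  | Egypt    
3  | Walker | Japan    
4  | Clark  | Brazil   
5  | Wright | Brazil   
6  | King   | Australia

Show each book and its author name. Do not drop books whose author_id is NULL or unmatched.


LEFT JOIN keeps every row from books (the left table); where author_id has no match in authors, the author columns become NULL. Walk through each book:
  - book 1 (The Glass Key): author_id=2 -> matches Jones
  - book 2 (Quiet Streets): author_id=2 -> matches Jones
  - book 3 (Broken Clocks): author_id=NULL, no match -> kept with NULL
  - book 4 (Winter Gardens): author_id=2 -> matches Jones
  - book 5 (The Blue Door): author_id=4 -> matches Clark
  - book 6 (Northern Lights): author_id=2 -> matches Jones
  - book 7 (River Crossing): author_id=3 -> matches Walker
  - book 8 (The Last Train): author_id=6 -> matches King
  - book 9 (Hollow Hills): author_id=1 -> matches Carter
All 9 rows appear; 1 has NULL author.

SQL:
SELECT a.title, b.name AS author
FROM books a
LEFT JOIN authors b ON a.author_id = b.id

Result:
title           | author
----------------+-------
The Glass Key   | Jones 
Quiet Streets   | Jones 
Broken Clocks   | NULL  
Winter Gardens  | Jones 
The Blue Door   | Clark 
Northern Lights | Jones 
River Crossing  | Walker
The Last Train  | King  
Hollow Hills    | Carter


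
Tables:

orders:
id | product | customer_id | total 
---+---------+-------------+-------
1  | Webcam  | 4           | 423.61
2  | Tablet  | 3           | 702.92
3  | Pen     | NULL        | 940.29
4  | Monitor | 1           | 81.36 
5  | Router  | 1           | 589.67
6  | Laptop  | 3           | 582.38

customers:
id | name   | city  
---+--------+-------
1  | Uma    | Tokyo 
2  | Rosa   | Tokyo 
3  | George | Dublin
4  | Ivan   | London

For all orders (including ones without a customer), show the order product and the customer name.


LEFT JOIN keeps every row from orders (the left table); where customer_id has no match in customers, the customer columns become NULL. Walk through each order:
  - order 1 (Webcam): customer_id=4 -> matches Ivan
  - order 2 (Tablet): customer_id=3 -> matches George
  - order 3 (Pen): customer_id=NULL, no match -> kept with NULL
  - order 4 (Monitor): customer_id=1 -> matches Uma
  - order 5 (Router): customer_id=1 -> matches Uma
  - order 6 (Laptop): customer_id=3 -> matches George
All 6 rows appear; 1 has NULL customer.

SQL:
SELECT a.product, b.name AS customer
FROM orders a
LEFT JOIN customers b ON a.customer_id = b.id

Result:
product | customer
--------+---------
Webcam  | Ivan    
Tablet  | George  
Pen     | NULL    
Monitor | Uma     
Router  | Uma     
Laptop  | George  


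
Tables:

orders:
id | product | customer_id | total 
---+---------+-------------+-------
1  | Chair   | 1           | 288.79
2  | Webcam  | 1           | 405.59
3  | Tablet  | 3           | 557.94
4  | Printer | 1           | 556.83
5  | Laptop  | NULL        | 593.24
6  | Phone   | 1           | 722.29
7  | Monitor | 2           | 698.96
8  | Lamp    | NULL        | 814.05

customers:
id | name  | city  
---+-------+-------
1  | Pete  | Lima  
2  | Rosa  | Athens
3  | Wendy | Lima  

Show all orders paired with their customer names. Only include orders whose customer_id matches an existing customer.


INNER JOIN keeps only orders rows whose customer_id matches an id in customers. Walk through each order:
  - order 1 (Chair): customer_id=1 -> matches Pete
  - order 2 (Webcam): customer_id=1 -> matches Pete
  - order 3 (Tablet): customer_id=3 -> matches Wendy
  - order 4 (Printer): customer_id=1 -> matches Pete
  - order 5 (Laptop): customer_id=NULL, no match -> dropped
  - order 6 (Phone): customer_id=1 -> matches Pete
  - order 7 (Monitor): customer_id=2 -> matches Rosa
  - order 8 (Lamp): customer_id=NULL, no match -> dropped
So 2 of 8 rows are dropped.

SQL:
SELECT a.product, b.name AS customer
FROM orders a
INNER JOIN customers b ON a.customer_id = b.id

Result:
product | customer
--------+---------
Chair   | Pete    
Webcam  | Pete    
Tablet  | Wendy   
Printer | Pete    
Phone   | Pete    
Monitor | Rosa    


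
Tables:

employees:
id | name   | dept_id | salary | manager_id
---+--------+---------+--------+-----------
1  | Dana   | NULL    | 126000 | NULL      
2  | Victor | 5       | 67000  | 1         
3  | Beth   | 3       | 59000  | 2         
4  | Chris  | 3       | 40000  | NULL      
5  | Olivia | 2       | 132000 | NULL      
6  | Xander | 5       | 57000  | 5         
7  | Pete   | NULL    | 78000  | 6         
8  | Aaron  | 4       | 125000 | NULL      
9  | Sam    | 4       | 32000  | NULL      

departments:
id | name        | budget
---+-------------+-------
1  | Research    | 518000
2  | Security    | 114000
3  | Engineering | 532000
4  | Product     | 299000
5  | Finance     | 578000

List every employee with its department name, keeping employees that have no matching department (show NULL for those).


LEFT JOIN keeps every row from employees (the left table); where dept_id has no match in departments, the department columns become NULL. Walk through each employee:
  - employee 1 (Dana): dept_id=NULL, no match -> kept with NULL
  - employee 2 (Victor): dept_id=5 -> matches Finance
  - employee 3 (Beth): dept_id=3 -> matches Engineering
  - employee 4 (Chris): dept_id=3 -> matches Engineering
  - employee 5 (Olivia): dept_id=2 -> matches Security
  - employee 6 (Xander): dept_id=5 -> matches Finance
  - employee 7 (Pete): dept_id=NULL, no match -> kept with NULL
  - employee 8 (Aaron): dept_id=4 -> matches Product
  - employee 9 (Sam): dept_id=4 -> matches Product
All 9 rows appear; 2 have NULL department.

SQL:
SELECT a.name, b.name AS department
FROM employees a
LEFT JOIN departments b ON a.dept_id = b.id

Result:
name   | department 
-------+------------
Dana   | NULL       
Victor | Finance    
Beth   | Engineering
Chris  | Engineering
Olivia | Security   
Xander | Finance    
Pete   | NULL       
Aaron  | Product    
Sam    | Product    
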